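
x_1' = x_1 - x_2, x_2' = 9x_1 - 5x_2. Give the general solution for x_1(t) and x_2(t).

x_1(t) = K_1e^(-2t) + K_2te^(-2t), x_2(t) = 3K_1e^(-2t) + 3K_2te^(-2t) - K_2e^(-2t)

Coefficient matrix A = [[1, -1], [9, -5]].
Characteristic polynomial det(A - λI) = λ^2 + 4λ + 4 = 0.
Single eigenvalue λ = -2 with algebraic multiplicity 2.
Eigenvector v = (1,3); generalized eigenvector w with (A-λI)w=v is (0,-1).
General solution: e^(-2t)[K_1·v + K_2·(t·v + w)].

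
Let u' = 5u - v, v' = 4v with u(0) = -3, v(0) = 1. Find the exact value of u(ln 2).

A = [[5,-1],[0,4]]; eigenvalues λ = 5, 4.
Eigenvectors: (-1,0) for λ=5, (1,1) for λ=4.
From the initial condition, c_1 = 4, c_2 = 1.
u(ln 2) = (4)(2^5)(-1) + (1)(2^4)(1) = -112.

-112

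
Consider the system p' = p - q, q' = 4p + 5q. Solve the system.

Coefficient matrix A = [[1, -1], [4, 5]].
Characteristic polynomial det(A - λI) = λ^2 - 6λ + 9 = 0.
Single eigenvalue λ = 3 with algebraic multiplicity 2.
Eigenvector v = (-1,2); generalized eigenvector w with (A-λI)w=v is (1,-1).
General solution: e^(3t)[K_1·v + K_2·(t·v + w)].

p(t) = -K_1e^(3t) - K_2te^(3t) + K_2e^(3t), q(t) = 2K_1e^(3t) + 2K_2te^(3t) - K_2e^(3t)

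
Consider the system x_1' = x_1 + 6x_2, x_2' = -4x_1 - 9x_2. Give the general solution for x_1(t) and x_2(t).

Coefficient matrix A = [[1, 6], [-4, -9]].
Characteristic polynomial det(A - λI) = λ^2 + 8λ + 15 = 0.
Eigenvalues λ = -5, -3.
For λ=-5: (A-λI) row 1 is [6, 6], so an eigenvector is (-1, 1).
For λ=-3: (A-λI) row 1 is [4, 6], so an eigenvector is (-3, 2).
General solution: C_1e^(-5t)(-1,1) + C_2e^(-3t)(-3,2).

x_1(t) = -C_1e^(-5t) - 3C_2e^(-3t), x_2(t) = C_1e^(-5t) + 2C_2e^(-3t)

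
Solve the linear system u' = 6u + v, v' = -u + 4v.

u(t) = -C_1e^(5t) - C_2te^(5t) + 2C_2e^(5t), v(t) = C_1e^(5t) + C_2te^(5t) - 3C_2e^(5t)

Coefficient matrix A = [[6, 1], [-1, 4]].
Characteristic polynomial det(A - λI) = λ^2 - 10λ + 25 = 0.
Single eigenvalue λ = 5 with algebraic multiplicity 2.
Eigenvector v = (-1,1); generalized eigenvector w with (A-λI)w=v is (2,-3).
General solution: e^(5t)[C_1·v + C_2·(t·v + w)].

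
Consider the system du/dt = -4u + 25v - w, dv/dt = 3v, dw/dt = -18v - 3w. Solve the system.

Coefficient matrix A = [[-4, 25, -1], [0, 3, 0], [0, -18, -3]].
det(A - λI) = 0 gives eigenvalues λ = -4, 3, -3.
For λ=-4: eigenvector (1,0,0).
For λ=3: eigenvector (4,1,-3).
For λ=-3: eigenvector (-1,0,1).
General solution: C_1e^(-4t)(1,0,0) + C_2e^(3t)(4,1,-3) + C_3e^(-3t)(-1,0,1).

u(t) = C_1e^(-4t) + 4C_2e^(3t) - C_3e^(-3t), v(t) = C_2e^(3t), w(t) = -3C_2e^(3t) + C_3e^(-3t)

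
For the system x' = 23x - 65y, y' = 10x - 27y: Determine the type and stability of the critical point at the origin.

A = [[23,-65],[10,-27]]; det(A-λI) = λ^2 + 4λ + 29.
λ = -2 ± 5i: negative real part.

stable spiral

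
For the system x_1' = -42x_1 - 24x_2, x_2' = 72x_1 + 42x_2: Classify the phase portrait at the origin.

A = [[-42,-24],[72,42]]; det(A-λI) = λ^2 - 36.
λ = 6, -6: opposite signs.

saddle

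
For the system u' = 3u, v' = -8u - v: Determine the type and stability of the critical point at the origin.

A = [[3,0],[-8,-1]]; det(A-λI) = λ^2 - 2λ - 3.
λ = -1, 3: opposite signs.

saddle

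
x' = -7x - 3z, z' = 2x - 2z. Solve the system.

x(t) = 3c_1e^(-5t) + c_2e^(-4t), z(t) = -2c_1e^(-5t) - c_2e^(-4t)

Coefficient matrix A = [[-7, -3], [2, -2]].
Characteristic polynomial det(A - λI) = λ^2 + 9λ + 20 = 0.
Eigenvalues λ = -5, -4.
For λ=-5: (A-λI) row 1 is [-2, -3], so an eigenvector is (3, -2).
For λ=-4: (A-λI) row 1 is [-3, -3], so an eigenvector is (1, -1).
General solution: c_1e^(-5t)(3,-2) + c_2e^(-4t)(1,-1).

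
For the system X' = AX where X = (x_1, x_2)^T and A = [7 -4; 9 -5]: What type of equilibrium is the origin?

unstable improper node

A = [[7,-4],[9,-5]]; det(A-λI) = λ^2 - 2λ + 1.
repeated λ = 1 with a single eigenvector.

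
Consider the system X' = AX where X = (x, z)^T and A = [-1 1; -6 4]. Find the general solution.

x(t) = K_1e^(t) + K_2e^(2t), z(t) = 2K_1e^(t) + 3K_2e^(2t)

Coefficient matrix A = [[-1, 1], [-6, 4]].
Characteristic polynomial det(A - λI) = λ^2 - 3λ + 2 = 0.
Eigenvalues λ = 1, 2.
For λ=1: (A-λI) row 1 is [-2, 1], so an eigenvector is (1, 2).
For λ=2: (A-λI) row 1 is [-3, 1], so an eigenvector is (1, 3).
General solution: K_1e^(t)(1,2) + K_2e^(2t)(1,3).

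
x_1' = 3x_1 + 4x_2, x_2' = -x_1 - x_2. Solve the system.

Coefficient matrix A = [[3, 4], [-1, -1]].
Characteristic polynomial det(A - λI) = λ^2 - 2λ + 1 = 0.
Single eigenvalue λ = 1 with algebraic multiplicity 2.
Eigenvector v = (2,-1); generalized eigenvector w with (A-λI)w=v is (-1,1).
General solution: e^(t)[C_1·v + C_2·(t·v + w)].

x_1(t) = 2C_1e^(t) + 2C_2te^(t) - C_2e^(t), x_2(t) = -C_1e^(t) - C_2te^(t) + C_2e^(t)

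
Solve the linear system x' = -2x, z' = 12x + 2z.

Coefficient matrix A = [[-2, 0], [12, 2]].
Characteristic polynomial det(A - λI) = λ^2 - 4 = 0.
Eigenvalues λ = -2, 2.
For λ=-2: (A-λI) row 2 is [12, 4], so an eigenvector is (1, -3).
For λ=2: (A-λI) row 1 is [-4, 0], so an eigenvector is (0, -1).
General solution: c_1e^(-2t)(1,-3) + c_2e^(2t)(0,-1).

x(t) = c_1e^(-2t), z(t) = -3c_1e^(-2t) - c_2e^(2t)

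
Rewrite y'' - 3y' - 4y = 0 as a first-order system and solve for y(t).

Let x_1 = y, x_2 = y'. Then x_1' = x_2 and x_2' = 4x_1 + 3x_2.
A = [[0,1],[4,3]]; det(A-λI) = λ^2 - 3λ - 4.
Eigenvalues λ = 4, -1 with eigenvectors (1,4), (1,-1).

y(t) = C_1e^(4t) + C_2e^(-t)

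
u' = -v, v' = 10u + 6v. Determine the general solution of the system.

Coefficient matrix A = [[0, -1], [10, 6]].
Characteristic polynomial det(A - λI) = λ^2 - 6λ + 10 = 0.
Eigenvalues λ = 3 ± i (complex conjugate pair).
For λ=3+i: an eigenvector is (0,-1) - i(1,-3) = (0 - i, -1 + 3i).
A real fundamental pair from Re and Im of e^((3+i)t)v: X_1 = e^(3t)(cos(t)·(0,-1) + sin(t)·(1,-3)), X_2 = e^(3t)(sin(t)·(0,-1) - cos(t)·(1,-3)).
General solution: c_1X_1 + c_2X_2.

u(t) = c_1e^(3t)sin(t) - c_2e^(3t)cos(t), v(t) = -3c_1e^(3t)sin(t) - c_1e^(3t)cos(t) - c_2e^(3t)sin(t) + 3c_2e^(3t)cos(t)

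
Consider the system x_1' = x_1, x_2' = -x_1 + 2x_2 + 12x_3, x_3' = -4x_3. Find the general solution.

x_1(t) = K_1e^(t), x_2(t) = K_1e^(t) + K_2e^(2t) - 2K_3e^(-4t), x_3(t) = K_3e^(-4t)

Coefficient matrix A = [[1, 0, 0], [-1, 2, 12], [0, 0, -4]].
det(A - λI) = 0 gives eigenvalues λ = 1, 2, -4.
For λ=1: eigenvector (1,1,0).
For λ=2: eigenvector (0,1,0).
For λ=-4: eigenvector (0,-2,1).
General solution: K_1e^(t)(1,1,0) + K_2e^(2t)(0,1,0) + K_3e^(-4t)(0,-2,1).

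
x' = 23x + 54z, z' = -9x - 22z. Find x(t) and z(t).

Coefficient matrix A = [[23, 54], [-9, -22]].
Characteristic polynomial det(A - λI) = λ^2 - λ - 20 = 0.
Eigenvalues λ = 5, -4.
For λ=5: (A-λI) row 1 is [18, 54], so an eigenvector is (-3, 1).
For λ=-4: (A-λI) row 1 is [27, 54], so an eigenvector is (-2, 1).
General solution: K_1e^(5t)(-3,1) + K_2e^(-4t)(-2,1).

x(t) = -3K_1e^(5t) - 2K_2e^(-4t), z(t) = K_1e^(5t) + K_2e^(-4t)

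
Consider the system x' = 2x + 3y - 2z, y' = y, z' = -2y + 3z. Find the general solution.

x(t) = c_1e^(2t) - c_2e^(t) - 2c_3e^(3t), y(t) = c_2e^(t), z(t) = c_2e^(t) + c_3e^(3t)

Coefficient matrix A = [[2, 3, -2], [0, 1, 0], [0, -2, 3]].
det(A - λI) = 0 gives eigenvalues λ = 2, 1, 3.
For λ=2: eigenvector (1,0,0).
For λ=1: eigenvector (-1,1,1).
For λ=3: eigenvector (-2,0,1).
General solution: c_1e^(2t)(1,0,0) + c_2e^(t)(-1,1,1) + c_3e^(3t)(-2,0,1).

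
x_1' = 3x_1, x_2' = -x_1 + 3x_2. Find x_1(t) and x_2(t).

Coefficient matrix A = [[3, 0], [-1, 3]].
Characteristic polynomial det(A - λI) = λ^2 - 6λ + 9 = 0.
Single eigenvalue λ = 3 with algebraic multiplicity 2.
Eigenvector v = (0,1); generalized eigenvector w with (A-λI)w=v is (-1,2).
General solution: e^(3t)[K_1·v + K_2·(t·v + w)].

x_1(t) = -K_2e^(3t), x_2(t) = K_1e^(3t) + K_2te^(3t) + 2K_2e^(3t)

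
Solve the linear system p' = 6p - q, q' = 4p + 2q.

p(t) = -c_1e^(4t) - c_2te^(4t) - c_2e^(4t), q(t) = -2c_1e^(4t) - 2c_2te^(4t) - c_2e^(4t)

Coefficient matrix A = [[6, -1], [4, 2]].
Characteristic polynomial det(A - λI) = λ^2 - 8λ + 16 = 0.
Single eigenvalue λ = 4 with algebraic multiplicity 2.
Eigenvector v = (-1,-2); generalized eigenvector w with (A-λI)w=v is (-1,-1).
General solution: e^(4t)[c_1·v + c_2·(t·v + w)].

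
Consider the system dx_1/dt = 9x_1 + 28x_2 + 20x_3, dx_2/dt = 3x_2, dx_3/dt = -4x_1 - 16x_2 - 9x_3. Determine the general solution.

Coefficient matrix A = [[9, 28, 20], [0, 3, 0], [-4, -16, -9]].
det(A - λI) = 0 gives eigenvalues λ = 1, 3, -1.
For λ=1: eigenvector (5,0,-2).
For λ=3: eigenvector (2,1,-2).
For λ=-1: eigenvector (-2,0,1).
General solution: K_1e^(t)(5,0,-2) + K_2e^(3t)(2,1,-2) + K_3e^(-t)(-2,0,1).

x_1(t) = 5K_1e^(t) + 2K_2e^(3t) - 2K_3e^(-t), x_2(t) = K_2e^(3t), x_3(t) = -2K_1e^(t) - 2K_2e^(3t) + K_3e^(-t)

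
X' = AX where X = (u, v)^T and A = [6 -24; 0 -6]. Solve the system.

u(t) = -C_1e^(6t) - 2C_2e^(-6t), v(t) = -C_2e^(-6t)

Coefficient matrix A = [[6, -24], [0, -6]].
Characteristic polynomial det(A - λI) = λ^2 - 36 = 0.
Eigenvalues λ = 6, -6.
For λ=6: (A-λI) row 1 is [0, -24], so an eigenvector is (-1, 0).
For λ=-6: (A-λI) row 1 is [12, -24], so an eigenvector is (-2, -1).
General solution: C_1e^(6t)(-1,0) + C_2e^(-6t)(-2,-1).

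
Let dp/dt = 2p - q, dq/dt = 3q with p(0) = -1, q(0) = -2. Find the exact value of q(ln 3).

A = [[2,-1],[0,3]]; eigenvalues λ = 3, 2.
Eigenvectors: (1,-1) for λ=3, (1,0) for λ=2.
From the initial condition, c_1 = 2, c_2 = -3.
q(ln 3) = (2)(3^3)(-1) + (-3)(3^2)(0) = -54.

-54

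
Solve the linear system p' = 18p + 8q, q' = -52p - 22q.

p(t) = K_1e^(-2t)sin(4t) + K_1e^(-2t)cos(4t) + K_2e^(-2t)sin(4t) - K_2e^(-2t)cos(4t), q(t) = -3K_1e^(-2t)sin(4t) - 2K_1e^(-2t)cos(4t) - 2K_2e^(-2t)sin(4t) + 3K_2e^(-2t)cos(4t)

Coefficient matrix A = [[18, 8], [-52, -22]].
Characteristic polynomial det(A - λI) = λ^2 + 4λ + 20 = 0.
Eigenvalues λ = -2 ± 4i (complex conjugate pair).
For λ=-2+4i: an eigenvector is (1,-2) - i(1,-3) = (1 - i, -2 + 3i).
A real fundamental pair from Re and Im of e^((-2+4i)t)v: X_1 = e^(-2t)(cos(4t)·(1,-2) + sin(4t)·(1,-3)), X_2 = e^(-2t)(sin(4t)·(1,-2) - cos(4t)·(1,-3)).
General solution: K_1X_1 + K_2X_2.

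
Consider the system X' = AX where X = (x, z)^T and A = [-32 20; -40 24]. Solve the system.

Coefficient matrix A = [[-32, 20], [-40, 24]].
Characteristic polynomial det(A - λI) = λ^2 + 8λ + 32 = 0.
Eigenvalues λ = -4 ± 4i (complex conjugate pair).
For λ=-4+4i: an eigenvector is (-2,-3) - i(-1,-1) = (-2 + i, -3 + i).
A real fundamental pair from Re and Im of e^((-4+4i)t)v: X_1 = e^(-4t)(cos(4t)·(-2,-3) + sin(4t)·(-1,-1)), X_2 = e^(-4t)(sin(4t)·(-2,-3) - cos(4t)·(-1,-1)).
General solution: c_1X_1 + c_2X_2.

x(t) = -c_1e^(-4t)sin(4t) - 2c_1e^(-4t)cos(4t) - 2c_2e^(-4t)sin(4t) + c_2e^(-4t)cos(4t), z(t) = -c_1e^(-4t)sin(4t) - 3c_1e^(-4t)cos(4t) - 3c_2e^(-4t)sin(4t) + c_2e^(-4t)cos(4t)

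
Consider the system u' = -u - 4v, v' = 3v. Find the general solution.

Coefficient matrix A = [[-1, -4], [0, 3]].
Characteristic polynomial det(A - λI) = λ^2 - 2λ - 3 = 0.
Eigenvalues λ = 3, -1.
For λ=3: (A-λI) row 1 is [-4, -4], so an eigenvector is (-1, 1).
For λ=-1: (A-λI) row 1 is [0, -4], so an eigenvector is (-1, 0).
General solution: K_1e^(3t)(-1,1) + K_2e^(-t)(-1,0).

u(t) = -K_1e^(3t) - K_2e^(-t), v(t) = K_1e^(3t)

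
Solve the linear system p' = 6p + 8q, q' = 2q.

p(t) = 2K_1e^(2t) + K_2e^(6t), q(t) = -K_1e^(2t)

Coefficient matrix A = [[6, 8], [0, 2]].
Characteristic polynomial det(A - λI) = λ^2 - 8λ + 12 = 0.
Eigenvalues λ = 2, 6.
For λ=2: (A-λI) row 1 is [4, 8], so an eigenvector is (2, -1).
For λ=6: (A-λI) row 1 is [0, 8], so an eigenvector is (1, 0).
General solution: K_1e^(2t)(2,-1) + K_2e^(6t)(1,0).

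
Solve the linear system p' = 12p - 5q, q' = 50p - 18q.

p(t) = -K_1e^(-3t)cos(5t) - K_2e^(-3t)sin(5t), q(t) = -K_1e^(-3t)sin(5t) - 3K_1e^(-3t)cos(5t) - 3K_2e^(-3t)sin(5t) + K_2e^(-3t)cos(5t)

Coefficient matrix A = [[12, -5], [50, -18]].
Characteristic polynomial det(A - λI) = λ^2 + 6λ + 34 = 0.
Eigenvalues λ = -3 ± 5i (complex conjugate pair).
For λ=-3+5i: an eigenvector is (-1,-3) - i(0,-1) = (-1, -3 + i).
A real fundamental pair from Re and Im of e^((-3+5i)t)v: X_1 = e^(-3t)(cos(5t)·(-1,-3) + sin(5t)·(0,-1)), X_2 = e^(-3t)(sin(5t)·(-1,-3) - cos(5t)·(0,-1)).
General solution: K_1X_1 + K_2X_2.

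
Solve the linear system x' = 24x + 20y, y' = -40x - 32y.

Coefficient matrix A = [[24, 20], [-40, -32]].
Characteristic polynomial det(A - λI) = λ^2 + 8λ + 32 = 0.
Eigenvalues λ = -4 ± 4i (complex conjugate pair).
For λ=-4+4i: an eigenvector is (-2,3) - i(1,-1) = (-2 - i, 3 + i).
A real fundamental pair from Re and Im of e^((-4+4i)t)v: X_1 = e^(-4t)(cos(4t)·(-2,3) + sin(4t)·(1,-1)), X_2 = e^(-4t)(sin(4t)·(-2,3) - cos(4t)·(1,-1)).
General solution: C_1X_1 + C_2X_2.

x(t) = C_1e^(-4t)sin(4t) - 2C_1e^(-4t)cos(4t) - 2C_2e^(-4t)sin(4t) - C_2e^(-4t)cos(4t), y(t) = -C_1e^(-4t)sin(4t) + 3C_1e^(-4t)cos(4t) + 3C_2e^(-4t)sin(4t) + C_2e^(-4t)cos(4t)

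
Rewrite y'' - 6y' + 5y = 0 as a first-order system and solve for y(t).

y(t) = K_1e^(t) + K_2e^(5t)

Let x_1 = y, x_2 = y'. Then x_1' = x_2 and x_2' = -5x_1 + 6x_2.
A = [[0,1],[-5,6]]; det(A-λI) = λ^2 - 6λ + 5.
Eigenvalues λ = 1, 5 with eigenvectors (1,1), (1,5).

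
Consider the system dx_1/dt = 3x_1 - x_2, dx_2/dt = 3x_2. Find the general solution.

x_1(t) = C_1e^(3t) + C_2te^(3t) + C_2e^(3t), x_2(t) = -C_2e^(3t)

Coefficient matrix A = [[3, -1], [0, 3]].
Characteristic polynomial det(A - λI) = λ^2 - 6λ + 9 = 0.
Single eigenvalue λ = 3 with algebraic multiplicity 2.
Eigenvector v = (1,0); generalized eigenvector w with (A-λI)w=v is (1,-1).
General solution: e^(3t)[C_1·v + C_2·(t·v + w)].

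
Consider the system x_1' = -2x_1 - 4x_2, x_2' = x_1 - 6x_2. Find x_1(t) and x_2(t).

x_1(t) = -2c_1e^(-4t) - 2c_2te^(-4t) + c_2e^(-4t), x_2(t) = -c_1e^(-4t) - c_2te^(-4t) + c_2e^(-4t)

Coefficient matrix A = [[-2, -4], [1, -6]].
Characteristic polynomial det(A - λI) = λ^2 + 8λ + 16 = 0.
Single eigenvalue λ = -4 with algebraic multiplicity 2.
Eigenvector v = (-2,-1); generalized eigenvector w with (A-λI)w=v is (1,1).
General solution: e^(-4t)[c_1·v + c_2·(t·v + w)].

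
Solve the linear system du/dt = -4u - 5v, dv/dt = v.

Coefficient matrix A = [[-4, -5], [0, 1]].
Characteristic polynomial det(A - λI) = λ^2 + 3λ - 4 = 0.
Eigenvalues λ = -4, 1.
For λ=-4: (A-λI) row 1 is [0, -5], so an eigenvector is (1, 0).
For λ=1: (A-λI) row 1 is [-5, -5], so an eigenvector is (1, -1).
General solution: C_1e^(-4t)(1,0) + C_2e^(t)(1,-1).

u(t) = C_1e^(-4t) + C_2e^(t), v(t) = -C_2e^(t)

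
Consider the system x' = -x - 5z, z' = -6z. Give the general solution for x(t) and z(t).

Coefficient matrix A = [[-1, -5], [0, -6]].
Characteristic polynomial det(A - λI) = λ^2 + 7λ + 6 = 0.
Eigenvalues λ = -1, -6.
For λ=-1: (A-λI) row 1 is [0, -5], so an eigenvector is (-1, 0).
For λ=-6: (A-λI) row 1 is [5, -5], so an eigenvector is (1, 1).
General solution: C_1e^(-t)(-1,0) + C_2e^(-6t)(1,1).

x(t) = -C_1e^(-t) + C_2e^(-6t), z(t) = C_2e^(-6t)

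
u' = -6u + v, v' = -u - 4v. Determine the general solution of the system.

Coefficient matrix A = [[-6, 1], [-1, -4]].
Characteristic polynomial det(A - λI) = λ^2 + 10λ + 25 = 0.
Single eigenvalue λ = -5 with algebraic multiplicity 2.
Eigenvector v = (1,1); generalized eigenvector w with (A-λI)w=v is (-1,0).
General solution: e^(-5t)[K_1·v + K_2·(t·v + w)].

u(t) = K_1e^(-5t) + K_2te^(-5t) - K_2e^(-5t), v(t) = K_1e^(-5t) + K_2te^(-5t)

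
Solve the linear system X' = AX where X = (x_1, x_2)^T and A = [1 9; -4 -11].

x_1(t) = 3K_1e^(-5t) + 3K_2te^(-5t) + 2K_2e^(-5t), x_2(t) = -2K_1e^(-5t) - 2K_2te^(-5t) - K_2e^(-5t)

Coefficient matrix A = [[1, 9], [-4, -11]].
Characteristic polynomial det(A - λI) = λ^2 + 10λ + 25 = 0.
Single eigenvalue λ = -5 with algebraic multiplicity 2.
Eigenvector v = (3,-2); generalized eigenvector w with (A-λI)w=v is (2,-1).
General solution: e^(-5t)[K_1·v + K_2·(t·v + w)].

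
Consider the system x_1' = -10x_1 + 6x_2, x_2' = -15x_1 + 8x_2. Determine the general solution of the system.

Coefficient matrix A = [[-10, 6], [-15, 8]].
Characteristic polynomial det(A - λI) = λ^2 + 2λ + 10 = 0.
Eigenvalues λ = -1 ± 3i (complex conjugate pair).
For λ=-1+3i: an eigenvector is (-1,-2) - i(-1,-1) = (-1 + i, -2 + i).
A real fundamental pair from Re and Im of e^((-1+3i)t)v: X_1 = e^(-t)(cos(3t)·(-1,-2) + sin(3t)·(-1,-1)), X_2 = e^(-t)(sin(3t)·(-1,-2) - cos(3t)·(-1,-1)).
General solution: K_1X_1 + K_2X_2.

x_1(t) = -K_1e^(-t)sin(3t) - K_1e^(-t)cos(3t) - K_2e^(-t)sin(3t) + K_2e^(-t)cos(3t), x_2(t) = -K_1e^(-t)sin(3t) - 2K_1e^(-t)cos(3t) - 2K_2e^(-t)sin(3t) + K_2e^(-t)cos(3t)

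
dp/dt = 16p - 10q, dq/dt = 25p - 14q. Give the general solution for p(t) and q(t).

p(t) = -c_1e^(t)sin(5t) - c_1e^(t)cos(5t) - c_2e^(t)sin(5t) + c_2e^(t)cos(5t), q(t) = -2c_1e^(t)sin(5t) - c_1e^(t)cos(5t) - c_2e^(t)sin(5t) + 2c_2e^(t)cos(5t)

Coefficient matrix A = [[16, -10], [25, -14]].
Characteristic polynomial det(A - λI) = λ^2 - 2λ + 26 = 0.
Eigenvalues λ = 1 ± 5i (complex conjugate pair).
For λ=1+5i: an eigenvector is (-1,-1) - i(-1,-2) = (-1 + i, -1 + 2i).
A real fundamental pair from Re and Im of e^((1+5i)t)v: X_1 = e^(t)(cos(5t)·(-1,-1) + sin(5t)·(-1,-2)), X_2 = e^(t)(sin(5t)·(-1,-1) - cos(5t)·(-1,-2)).
General solution: c_1X_1 + c_2X_2.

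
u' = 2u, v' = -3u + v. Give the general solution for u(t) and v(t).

Coefficient matrix A = [[2, 0], [-3, 1]].
Characteristic polynomial det(A - λI) = λ^2 - 3λ + 2 = 0.
Eigenvalues λ = 1, 2.
For λ=1: (A-λI) row 1 is [1, 0], so an eigenvector is (0, -1).
For λ=2: (A-λI) row 2 is [-3, -1], so an eigenvector is (-1, 3).
General solution: C_1e^(t)(0,-1) + C_2e^(2t)(-1,3).

u(t) = -C_2e^(2t), v(t) = -C_1e^(t) + 3C_2e^(2t)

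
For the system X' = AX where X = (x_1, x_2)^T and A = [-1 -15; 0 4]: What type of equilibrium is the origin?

saddle

A = [[-1,-15],[0,4]]; det(A-λI) = λ^2 - 3λ - 4.
λ = 4, -1: opposite signs.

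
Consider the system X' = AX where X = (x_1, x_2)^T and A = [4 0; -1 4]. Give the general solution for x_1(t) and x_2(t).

x_1(t) = K_2e^(4t), x_2(t) = -K_1e^(4t) - K_2te^(4t) - 2K_2e^(4t)

Coefficient matrix A = [[4, 0], [-1, 4]].
Characteristic polynomial det(A - λI) = λ^2 - 8λ + 16 = 0.
Single eigenvalue λ = 4 with algebraic multiplicity 2.
Eigenvector v = (0,-1); generalized eigenvector w with (A-λI)w=v is (1,-2).
General solution: e^(4t)[K_1·v + K_2·(t·v + w)].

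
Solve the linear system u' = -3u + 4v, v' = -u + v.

u(t) = -2c_1e^(-t) - 2c_2te^(-t) - 3c_2e^(-t), v(t) = -c_1e^(-t) - c_2te^(-t) - 2c_2e^(-t)

Coefficient matrix A = [[-3, 4], [-1, 1]].
Characteristic polynomial det(A - λI) = λ^2 + 2λ + 1 = 0.
Single eigenvalue λ = -1 with algebraic multiplicity 2.
Eigenvector v = (-2,-1); generalized eigenvector w with (A-λI)w=v is (-3,-2).
General solution: e^(-t)[c_1·v + c_2·(t·v + w)].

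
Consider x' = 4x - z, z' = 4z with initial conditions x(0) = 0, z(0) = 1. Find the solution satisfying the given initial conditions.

Coefficient matrix A = [[4, -1], [0, 4]].
Characteristic polynomial det(A - λI) = λ^2 - 8λ + 16 = 0.
Single eigenvalue λ = 4 with algebraic multiplicity 2.
Eigenvector v = (1,0); generalized eigenvector w with (A-λI)w=v is (-3,-1).
General solution: e^(4t)[K_1·v + K_2·(t·v + w)].
Applying x(0)=0, z(0)=1 gives K_1=-3, K_2=-1.

x(t) = -te^(4t), z(t) = e^(4t)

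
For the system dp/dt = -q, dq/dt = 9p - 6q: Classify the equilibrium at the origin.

A = [[0,-1],[9,-6]]; det(A-λI) = λ^2 + 6λ + 9.
repeated λ = -3 with a single eigenvector.

stable improper node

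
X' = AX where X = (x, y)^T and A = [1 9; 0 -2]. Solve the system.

Coefficient matrix A = [[1, 9], [0, -2]].
Characteristic polynomial det(A - λI) = λ^2 + λ - 2 = 0.
Eigenvalues λ = 1, -2.
For λ=1: (A-λI) row 1 is [0, 9], so an eigenvector is (1, 0).
For λ=-2: (A-λI) row 1 is [3, 9], so an eigenvector is (-3, 1).
General solution: c_1e^(t)(1,0) + c_2e^(-2t)(-3,1).

x(t) = c_1e^(t) - 3c_2e^(-2t), y(t) = c_2e^(-2t)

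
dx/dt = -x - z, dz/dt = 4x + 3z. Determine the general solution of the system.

x(t) = C_1e^(t) + C_2te^(t) + C_2e^(t), z(t) = -2C_1e^(t) - 2C_2te^(t) - 3C_2e^(t)

Coefficient matrix A = [[-1, -1], [4, 3]].
Characteristic polynomial det(A - λI) = λ^2 - 2λ + 1 = 0.
Single eigenvalue λ = 1 with algebraic multiplicity 2.
Eigenvector v = (1,-2); generalized eigenvector w with (A-λI)w=v is (1,-3).
General solution: e^(t)[C_1·v + C_2·(t·v + w)].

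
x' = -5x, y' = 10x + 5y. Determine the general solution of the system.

x(t) = -c_2e^(-5t), y(t) = -c_1e^(5t) + c_2e^(-5t)

Coefficient matrix A = [[-5, 0], [10, 5]].
Characteristic polynomial det(A - λI) = λ^2 - 25 = 0.
Eigenvalues λ = 5, -5.
For λ=5: (A-λI) row 1 is [-10, 0], so an eigenvector is (0, -1).
For λ=-5: (A-λI) row 2 is [10, 10], so an eigenvector is (-1, 1).
General solution: c_1e^(5t)(0,-1) + c_2e^(-5t)(-1,1).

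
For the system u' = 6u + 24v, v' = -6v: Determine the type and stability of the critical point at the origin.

saddle

A = [[6,24],[0,-6]]; det(A-λI) = λ^2 - 36.
λ = -6, 6: opposite signs.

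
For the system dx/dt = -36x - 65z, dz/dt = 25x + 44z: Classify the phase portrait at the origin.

A = [[-36,-65],[25,44]]; det(A-λI) = λ^2 - 8λ + 41.
λ = 4 ± 5i: positive real part.

unstable spiral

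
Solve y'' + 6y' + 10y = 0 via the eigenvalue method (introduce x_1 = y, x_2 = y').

y(t) = K_1e^(-3t)cos(t) + K_2e^(-3t)sin(t)

Let x_1 = y, x_2 = y'. Then x_1' = x_2 and x_2' = -10x_1 - 6x_2.
A = [[0,1],[-10,-6]]; det(A-λI) = λ^2 + 6λ + 10.
Eigenvalues λ = -3 ± i.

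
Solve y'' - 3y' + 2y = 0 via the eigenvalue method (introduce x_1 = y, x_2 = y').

Let x_1 = y, x_2 = y'. Then x_1' = x_2 and x_2' = -2x_1 + 3x_2.
A = [[0,1],[-2,3]]; det(A-λI) = λ^2 - 3λ + 2.
Eigenvalues λ = 2, 1 with eigenvectors (1,2), (1,1).

y(t) = c_1e^(2t) + c_2e^(t)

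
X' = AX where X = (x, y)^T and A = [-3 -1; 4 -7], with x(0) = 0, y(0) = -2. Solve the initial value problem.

x(t) = 2te^(-5t), y(t) = 4te^(-5t) - 2e^(-5t)

Coefficient matrix A = [[-3, -1], [4, -7]].
Characteristic polynomial det(A - λI) = λ^2 + 10λ + 25 = 0.
Single eigenvalue λ = -5 with algebraic multiplicity 2.
Eigenvector v = (-1,-2); generalized eigenvector w with (A-λI)w=v is (-2,-3).
General solution: e^(-5t)[C_1·v + C_2·(t·v + w)].
Applying x(0)=0, y(0)=-2 gives C_1=4, C_2=-2.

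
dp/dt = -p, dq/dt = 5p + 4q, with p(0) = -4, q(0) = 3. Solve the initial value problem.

Coefficient matrix A = [[-1, 0], [5, 4]].
Characteristic polynomial det(A - λI) = λ^2 - 3λ - 4 = 0.
Eigenvalues λ = 4, -1.
For λ=4: (A-λI) row 1 is [-5, 0], so an eigenvector is (0, -1).
For λ=-1: (A-λI) row 2 is [5, 5], so an eigenvector is (1, -1).
General solution: c_1e^(4t)(0,-1) + c_2e^(-t)(1,-1).
Applying p(0)=-4, q(0)=3 gives c_1=1, c_2=-4.

p(t) = -4e^(-t), q(t) = -e^(4t) + 4e^(-t)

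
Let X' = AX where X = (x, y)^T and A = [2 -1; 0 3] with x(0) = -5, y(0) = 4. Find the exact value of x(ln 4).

-272

A = [[2,-1],[0,3]]; eigenvalues λ = 3, 2.
Eigenvectors: (-1,1) for λ=3, (-1,0) for λ=2.
From the initial condition, c_1 = 4, c_2 = 1.
x(ln 4) = (4)(4^3)(-1) + (1)(4^2)(-1) = -272.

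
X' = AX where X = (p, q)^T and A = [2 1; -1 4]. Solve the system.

p(t) = -c_1e^(3t) - c_2te^(3t) + 2c_2e^(3t), q(t) = -c_1e^(3t) - c_2te^(3t) + c_2e^(3t)

Coefficient matrix A = [[2, 1], [-1, 4]].
Characteristic polynomial det(A - λI) = λ^2 - 6λ + 9 = 0.
Single eigenvalue λ = 3 with algebraic multiplicity 2.
Eigenvector v = (-1,-1); generalized eigenvector w with (A-λI)w=v is (2,1).
General solution: e^(3t)[c_1·v + c_2·(t·v + w)].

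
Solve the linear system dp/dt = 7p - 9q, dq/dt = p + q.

Coefficient matrix A = [[7, -9], [1, 1]].
Characteristic polynomial det(A - λI) = λ^2 - 8λ + 16 = 0.
Single eigenvalue λ = 4 with algebraic multiplicity 2.
Eigenvector v = (3,1); generalized eigenvector w with (A-λI)w=v is (1,0).
General solution: e^(4t)[K_1·v + K_2·(t·v + w)].

p(t) = 3K_1e^(4t) + 3K_2te^(4t) + K_2e^(4t), q(t) = K_1e^(4t) + K_2te^(4t)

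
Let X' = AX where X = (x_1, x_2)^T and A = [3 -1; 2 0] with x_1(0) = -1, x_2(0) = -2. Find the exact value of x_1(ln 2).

-2

A = [[3,-1],[2,0]]; eigenvalues λ = 2, 1.
Eigenvectors: (-1,-1) for λ=2, (1,2) for λ=1.
From the initial condition, c_1 = 0, c_2 = -1.
x_1(ln 2) = (0)(2^2)(-1) + (-1)(2^1)(1) = -2.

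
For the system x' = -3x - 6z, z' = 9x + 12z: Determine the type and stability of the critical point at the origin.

unstable node

A = [[-3,-6],[9,12]]; det(A-λI) = λ^2 - 9λ + 18.
λ = 3, 6: both positive.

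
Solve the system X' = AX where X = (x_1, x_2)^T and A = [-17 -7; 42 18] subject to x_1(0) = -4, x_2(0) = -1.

Coefficient matrix A = [[-17, -7], [42, 18]].
Characteristic polynomial det(A - λI) = λ^2 - λ - 12 = 0.
Eigenvalues λ = 4, -3.
For λ=4: (A-λI) row 1 is [-21, -7], so an eigenvector is (1, -3).
For λ=-3: (A-λI) row 1 is [-14, -7], so an eigenvector is (1, -2).
General solution: K_1e^(4t)(1,-3) + K_2e^(-3t)(1,-2).
Applying x_1(0)=-4, x_2(0)=-1 gives K_1=9, K_2=-13.

x_1(t) = 9e^(4t) - 13e^(-3t), x_2(t) = -27e^(4t) + 26e^(-3t)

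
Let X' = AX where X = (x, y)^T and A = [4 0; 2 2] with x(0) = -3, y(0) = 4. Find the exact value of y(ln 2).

A = [[4,0],[2,2]]; eigenvalues λ = 4, 2.
Eigenvectors: (1,1) for λ=4, (0,-1) for λ=2.
From the initial condition, c_1 = -3, c_2 = -7.
y(ln 2) = (-3)(2^4)(1) + (-7)(2^2)(-1) = -20.

-20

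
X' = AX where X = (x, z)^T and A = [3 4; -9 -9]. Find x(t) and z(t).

x(t) = 2c_1e^(-3t) + 2c_2te^(-3t) - c_2e^(-3t), z(t) = -3c_1e^(-3t) - 3c_2te^(-3t) + 2c_2e^(-3t)

Coefficient matrix A = [[3, 4], [-9, -9]].
Characteristic polynomial det(A - λI) = λ^2 + 6λ + 9 = 0.
Single eigenvalue λ = -3 with algebraic multiplicity 2.
Eigenvector v = (2,-3); generalized eigenvector w with (A-λI)w=v is (-1,2).
General solution: e^(-3t)[c_1·v + c_2·(t·v + w)].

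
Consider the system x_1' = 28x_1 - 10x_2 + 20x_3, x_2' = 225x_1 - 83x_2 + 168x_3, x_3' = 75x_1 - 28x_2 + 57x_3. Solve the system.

Coefficient matrix A = [[28, -10, 20], [225, -83, 168], [75, -28, 57]].
det(A - λI) = 0 gives eigenvalues λ = 1, 3, -2.
For λ=1: eigenvector (0,2,1).
For λ=3: eigenvector (-2,-15,-5).
For λ=-2: eigenvector (1,9,3).
General solution: c_1e^(t)(0,2,1) + c_2e^(3t)(-2,-15,-5) + c_3e^(-2t)(1,9,3).

x_1(t) = -2c_2e^(3t) + c_3e^(-2t), x_2(t) = 2c_1e^(t) - 15c_2e^(3t) + 9c_3e^(-2t), x_3(t) = c_1e^(t) - 5c_2e^(3t) + 3c_3e^(-2t)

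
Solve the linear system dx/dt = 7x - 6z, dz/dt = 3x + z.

Coefficient matrix A = [[7, -6], [3, 1]].
Characteristic polynomial det(A - λI) = λ^2 - 8λ + 25 = 0.
Eigenvalues λ = 4 ± 3i (complex conjugate pair).
For λ=4+3i: an eigenvector is (-1,-1) - i(1,0) = (-1 - i, -1).
A real fundamental pair from Re and Im of e^((4+3i)t)v: X_1 = e^(4t)(cos(3t)·(-1,-1) + sin(3t)·(1,0)), X_2 = e^(4t)(sin(3t)·(-1,-1) - cos(3t)·(1,0)).
General solution: K_1X_1 + K_2X_2.

x(t) = K_1e^(4t)sin(3t) - K_1e^(4t)cos(3t) - K_2e^(4t)sin(3t) - K_2e^(4t)cos(3t), z(t) = -K_1e^(4t)cos(3t) - K_2e^(4t)sin(3t)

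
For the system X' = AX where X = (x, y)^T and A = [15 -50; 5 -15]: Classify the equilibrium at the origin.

center

A = [[15,-50],[5,-15]]; det(A-λI) = λ^2 + 25.
λ = 0 ± 5i: zero real part.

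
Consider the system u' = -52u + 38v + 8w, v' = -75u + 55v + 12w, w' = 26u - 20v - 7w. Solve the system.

Coefficient matrix A = [[-52, 38, 8], [-75, 55, 12], [26, -20, -7]].
det(A - λI) = 0 gives eigenvalues λ = 1, -3, -2.
For λ=1: eigenvector (-2,-3,1).
For λ=-3: eigenvector (-2,-3,2).
For λ=-2: eigenvector (5,7,-2).
General solution: K_1e^(t)(-2,-3,1) + K_2e^(-3t)(-2,-3,2) + K_3e^(-2t)(5,7,-2).

u(t) = -2K_1e^(t) - 2K_2e^(-3t) + 5K_3e^(-2t), v(t) = -3K_1e^(t) - 3K_2e^(-3t) + 7K_3e^(-2t), w(t) = K_1e^(t) + 2K_2e^(-3t) - 2K_3e^(-2t)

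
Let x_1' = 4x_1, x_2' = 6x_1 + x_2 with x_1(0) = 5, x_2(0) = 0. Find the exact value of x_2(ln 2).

140

A = [[4,0],[6,1]]; eigenvalues λ = 4, 1.
Eigenvectors: (1,2) for λ=4, (0,1) for λ=1.
From the initial condition, c_1 = 5, c_2 = -10.
x_2(ln 2) = (5)(2^4)(2) + (-10)(2^1)(1) = 140.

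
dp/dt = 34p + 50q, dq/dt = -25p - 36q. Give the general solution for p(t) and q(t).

p(t) = 3C_1e^(-t)sin(5t) - C_1e^(-t)cos(5t) - C_2e^(-t)sin(5t) - 3C_2e^(-t)cos(5t), q(t) = -2C_1e^(-t)sin(5t) + C_1e^(-t)cos(5t) + C_2e^(-t)sin(5t) + 2C_2e^(-t)cos(5t)

Coefficient matrix A = [[34, 50], [-25, -36]].
Characteristic polynomial det(A - λI) = λ^2 + 2λ + 26 = 0.
Eigenvalues λ = -1 ± 5i (complex conjugate pair).
For λ=-1+5i: an eigenvector is (-1,1) - i(3,-2) = (-1 - 3i, 1 + 2i).
A real fundamental pair from Re and Im of e^((-1+5i)t)v: X_1 = e^(-t)(cos(5t)·(-1,1) + sin(5t)·(3,-2)), X_2 = e^(-t)(sin(5t)·(-1,1) - cos(5t)·(3,-2)).
General solution: C_1X_1 + C_2X_2.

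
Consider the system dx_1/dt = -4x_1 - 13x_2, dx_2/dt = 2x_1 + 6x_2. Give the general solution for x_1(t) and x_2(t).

Coefficient matrix A = [[-4, -13], [2, 6]].
Characteristic polynomial det(A - λI) = λ^2 - 2λ + 2 = 0.
Eigenvalues λ = 1 ± i (complex conjugate pair).
For λ=1+i: an eigenvector is (3,-1) - i(-2,1) = (3 + 2i, -1 - i).
A real fundamental pair from Re and Im of e^((1+i)t)v: X_1 = e^(t)(cos(t)·(3,-1) + sin(t)·(-2,1)), X_2 = e^(t)(sin(t)·(3,-1) - cos(t)·(-2,1)).
General solution: c_1X_1 + c_2X_2.

x_1(t) = -2c_1e^(t)sin(t) + 3c_1e^(t)cos(t) + 3c_2e^(t)sin(t) + 2c_2e^(t)cos(t), x_2(t) = c_1e^(t)sin(t) - c_1e^(t)cos(t) - c_2e^(t)sin(t) - c_2e^(t)cos(t)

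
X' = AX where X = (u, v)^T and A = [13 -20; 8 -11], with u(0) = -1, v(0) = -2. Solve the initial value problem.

Coefficient matrix A = [[13, -20], [8, -11]].
Characteristic polynomial det(A - λI) = λ^2 - 2λ + 17 = 0.
Eigenvalues λ = 1 ± 4i (complex conjugate pair).
For λ=1+4i: an eigenvector is (2,1) - i(1,1) = (2 - i, 1 - i).
A real fundamental pair from Re and Im of e^((1+4i)t)v: X_1 = e^(t)(cos(4t)·(2,1) + sin(4t)·(1,1)), X_2 = e^(t)(sin(4t)·(2,1) - cos(4t)·(1,1)).
General solution: K_1X_1 + K_2X_2.
Applying u(0)=-1, v(0)=-2 gives K_1=1, K_2=3.

u(t) = 7e^(t)sin(4t) - e^(t)cos(4t), v(t) = 4e^(t)sin(4t) - 2e^(t)cos(4t)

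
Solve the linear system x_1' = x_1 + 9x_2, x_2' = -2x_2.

x_1(t) = K_1e^(t) + 3K_2e^(-2t), x_2(t) = -K_2e^(-2t)

Coefficient matrix A = [[1, 9], [0, -2]].
Characteristic polynomial det(A - λI) = λ^2 + λ - 2 = 0.
Eigenvalues λ = 1, -2.
For λ=1: (A-λI) row 1 is [0, 9], so an eigenvector is (1, 0).
For λ=-2: (A-λI) row 1 is [3, 9], so an eigenvector is (3, -1).
General solution: K_1e^(t)(1,0) + K_2e^(-2t)(3,-1).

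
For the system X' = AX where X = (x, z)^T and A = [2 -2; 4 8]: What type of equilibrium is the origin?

A = [[2,-2],[4,8]]; det(A-λI) = λ^2 - 10λ + 24.
λ = 4, 6: both positive.

unstable node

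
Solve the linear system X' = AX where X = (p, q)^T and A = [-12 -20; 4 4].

p(t) = -K_1e^(-4t)sin(4t) - 2K_1e^(-4t)cos(4t) - 2K_2e^(-4t)sin(4t) + K_2e^(-4t)cos(4t), q(t) = K_1e^(-4t)cos(4t) + K_2e^(-4t)sin(4t)

Coefficient matrix A = [[-12, -20], [4, 4]].
Characteristic polynomial det(A - λI) = λ^2 + 8λ + 32 = 0.
Eigenvalues λ = -4 ± 4i (complex conjugate pair).
For λ=-4+4i: an eigenvector is (-2,1) - i(-1,0) = (-2 + i, 1).
A real fundamental pair from Re and Im of e^((-4+4i)t)v: X_1 = e^(-4t)(cos(4t)·(-2,1) + sin(4t)·(-1,0)), X_2 = e^(-4t)(sin(4t)·(-2,1) - cos(4t)·(-1,0)).
General solution: K_1X_1 + K_2X_2.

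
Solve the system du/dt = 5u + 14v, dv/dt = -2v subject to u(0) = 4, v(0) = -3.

Coefficient matrix A = [[5, 14], [0, -2]].
Characteristic polynomial det(A - λI) = λ^2 - 3λ - 10 = 0.
Eigenvalues λ = 5, -2.
For λ=5: (A-λI) row 1 is [0, 14], so an eigenvector is (1, 0).
For λ=-2: (A-λI) row 1 is [7, 14], so an eigenvector is (2, -1).
General solution: K_1e^(5t)(1,0) + K_2e^(-2t)(2,-1).
Applying u(0)=4, v(0)=-3 gives K_1=-2, K_2=3.

u(t) = -2e^(5t) + 6e^(-2t), v(t) = -3e^(-2t)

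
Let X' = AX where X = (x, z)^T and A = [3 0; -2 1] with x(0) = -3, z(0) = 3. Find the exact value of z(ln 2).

A = [[3,0],[-2,1]]; eigenvalues λ = 3, 1.
Eigenvectors: (1,-1) for λ=3, (0,-1) for λ=1.
From the initial condition, c_1 = -3, c_2 = 0.
z(ln 2) = (-3)(2^3)(-1) + (0)(2^1)(-1) = 24.

24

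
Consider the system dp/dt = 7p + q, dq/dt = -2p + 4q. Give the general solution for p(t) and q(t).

Coefficient matrix A = [[7, 1], [-2, 4]].
Characteristic polynomial det(A - λI) = λ^2 - 11λ + 30 = 0.
Eigenvalues λ = 5, 6.
For λ=5: (A-λI) row 1 is [2, 1], so an eigenvector is (-1, 2).
For λ=6: (A-λI) row 1 is [1, 1], so an eigenvector is (1, -1).
General solution: c_1e^(5t)(-1,2) + c_2e^(6t)(1,-1).

p(t) = -c_1e^(5t) + c_2e^(6t), q(t) = 2c_1e^(5t) - c_2e^(6t)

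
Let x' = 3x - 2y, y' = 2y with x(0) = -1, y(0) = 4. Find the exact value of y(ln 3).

36

A = [[3,-2],[0,2]]; eigenvalues λ = 2, 3.
Eigenvectors: (2,1) for λ=2, (-1,0) for λ=3.
From the initial condition, c_1 = 4, c_2 = 9.
y(ln 3) = (4)(3^2)(1) + (9)(3^3)(0) = 36.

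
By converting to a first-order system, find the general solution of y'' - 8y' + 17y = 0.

y(t) = K_1e^(4t)cos(t) + K_2e^(4t)sin(t)

Let x_1 = y, x_2 = y'. Then x_1' = x_2 and x_2' = -17x_1 + 8x_2.
A = [[0,1],[-17,8]]; det(A-λI) = λ^2 - 8λ + 17.
Eigenvalues λ = 4 ± i.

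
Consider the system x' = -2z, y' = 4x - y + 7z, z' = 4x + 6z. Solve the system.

x(t) = c_1e^(4t) + c_2e^(2t), y(t) = -2c_1e^(4t) - c_2e^(2t) - c_3e^(-t), z(t) = -2c_1e^(4t) - c_2e^(2t)

Coefficient matrix A = [[0, 0, -2], [4, -1, 7], [4, 0, 6]].
det(A - λI) = 0 gives eigenvalues λ = 4, 2, -1.
For λ=4: eigenvector (1,-2,-2).
For λ=2: eigenvector (1,-1,-1).
For λ=-1: eigenvector (0,-1,0).
General solution: c_1e^(4t)(1,-2,-2) + c_2e^(2t)(1,-1,-1) + c_3e^(-t)(0,-1,0).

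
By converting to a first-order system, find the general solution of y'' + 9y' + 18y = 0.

Let x_1 = y, x_2 = y'. Then x_1' = x_2 and x_2' = -18x_1 - 9x_2.
A = [[0,1],[-18,-9]]; det(A-λI) = λ^2 + 9λ + 18.
Eigenvalues λ = -3, -6 with eigenvectors (1,-3), (1,-6).

y(t) = c_1e^(-3t) + c_2e^(-6t)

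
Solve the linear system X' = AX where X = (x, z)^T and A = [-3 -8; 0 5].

x(t) = -c_1e^(-3t) - c_2e^(5t), z(t) = c_2e^(5t)

Coefficient matrix A = [[-3, -8], [0, 5]].
Characteristic polynomial det(A - λI) = λ^2 - 2λ - 15 = 0.
Eigenvalues λ = -3, 5.
For λ=-3: (A-λI) row 1 is [0, -8], so an eigenvector is (-1, 0).
For λ=5: (A-λI) row 1 is [-8, -8], so an eigenvector is (-1, 1).
General solution: c_1e^(-3t)(-1,0) + c_2e^(5t)(-1,1).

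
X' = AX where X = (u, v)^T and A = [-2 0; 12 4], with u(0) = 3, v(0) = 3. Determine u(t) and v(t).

u(t) = 3e^(-2t), v(t) = 9e^(4t) - 6e^(-2t)

Coefficient matrix A = [[-2, 0], [12, 4]].
Characteristic polynomial det(A - λI) = λ^2 - 2λ - 8 = 0.
Eigenvalues λ = -2, 4.
For λ=-2: (A-λI) row 2 is [12, 6], so an eigenvector is (-1, 2).
For λ=4: (A-λI) row 1 is [-6, 0], so an eigenvector is (0, -1).
General solution: K_1e^(-2t)(-1,2) + K_2e^(4t)(0,-1).
Applying u(0)=3, v(0)=3 gives K_1=-3, K_2=-9.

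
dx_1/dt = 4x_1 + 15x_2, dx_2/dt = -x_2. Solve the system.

Coefficient matrix A = [[4, 15], [0, -1]].
Characteristic polynomial det(A - λI) = λ^2 - 3λ - 4 = 0.
Eigenvalues λ = 4, -1.
For λ=4: (A-λI) row 1 is [0, 15], so an eigenvector is (1, 0).
For λ=-1: (A-λI) row 1 is [5, 15], so an eigenvector is (3, -1).
General solution: C_1e^(4t)(1,0) + C_2e^(-t)(3,-1).

x_1(t) = C_1e^(4t) + 3C_2e^(-t), x_2(t) = -C_2e^(-t)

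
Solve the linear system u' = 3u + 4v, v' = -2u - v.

u(t) = -c_1e^(t)sin(2t) - c_1e^(t)cos(2t) - c_2e^(t)sin(2t) + c_2e^(t)cos(2t), v(t) = c_1e^(t)sin(2t) - c_2e^(t)cos(2t)

Coefficient matrix A = [[3, 4], [-2, -1]].
Characteristic polynomial det(A - λI) = λ^2 - 2λ + 5 = 0.
Eigenvalues λ = 1 ± 2i (complex conjugate pair).
For λ=1+2i: an eigenvector is (-1,0) - i(-1,1) = (-1 + i, 0 - i).
A real fundamental pair from Re and Im of e^((1+2i)t)v: X_1 = e^(t)(cos(2t)·(-1,0) + sin(2t)·(-1,1)), X_2 = e^(t)(sin(2t)·(-1,0) - cos(2t)·(-1,1)).
General solution: c_1X_1 + c_2X_2.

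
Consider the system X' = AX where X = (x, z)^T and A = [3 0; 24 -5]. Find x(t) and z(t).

x(t) = C_2e^(3t), z(t) = -C_1e^(-5t) + 3C_2e^(3t)

Coefficient matrix A = [[3, 0], [24, -5]].
Characteristic polynomial det(A - λI) = λ^2 + 2λ - 15 = 0.
Eigenvalues λ = -5, 3.
For λ=-5: (A-λI) row 1 is [8, 0], so an eigenvector is (0, -1).
For λ=3: (A-λI) row 2 is [24, -8], so an eigenvector is (1, 3).
General solution: C_1e^(-5t)(0,-1) + C_2e^(3t)(1,3).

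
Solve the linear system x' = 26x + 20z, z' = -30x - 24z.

x(t) = 2c_1e^(-4t) + c_2e^(6t), z(t) = -3c_1e^(-4t) - c_2e^(6t)

Coefficient matrix A = [[26, 20], [-30, -24]].
Characteristic polynomial det(A - λI) = λ^2 - 2λ - 24 = 0.
Eigenvalues λ = -4, 6.
For λ=-4: (A-λI) row 1 is [30, 20], so an eigenvector is (2, -3).
For λ=6: (A-λI) row 1 is [20, 20], so an eigenvector is (1, -1).
General solution: c_1e^(-4t)(2,-3) + c_2e^(6t)(1,-1).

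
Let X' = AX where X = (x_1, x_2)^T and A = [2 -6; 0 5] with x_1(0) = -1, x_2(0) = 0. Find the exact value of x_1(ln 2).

-4

A = [[2,-6],[0,5]]; eigenvalues λ = 2, 5.
Eigenvectors: (1,0) for λ=2, (2,-1) for λ=5.
From the initial condition, c_1 = -1, c_2 = 0.
x_1(ln 2) = (-1)(2^2)(1) + (0)(2^5)(2) = -4.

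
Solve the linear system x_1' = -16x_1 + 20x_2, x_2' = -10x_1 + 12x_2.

Coefficient matrix A = [[-16, 20], [-10, 12]].
Characteristic polynomial det(A - λI) = λ^2 + 4λ + 8 = 0.
Eigenvalues λ = -2 ± 2i (complex conjugate pair).
For λ=-2+2i: an eigenvector is (1,1) - i(3,2) = (1 - 3i, 1 - 2i).
A real fundamental pair from Re and Im of e^((-2+2i)t)v: X_1 = e^(-2t)(cos(2t)·(1,1) + sin(2t)·(3,2)), X_2 = e^(-2t)(sin(2t)·(1,1) - cos(2t)·(3,2)).
General solution: C_1X_1 + C_2X_2.

x_1(t) = 3C_1e^(-2t)sin(2t) + C_1e^(-2t)cos(2t) + C_2e^(-2t)sin(2t) - 3C_2e^(-2t)cos(2t), x_2(t) = 2C_1e^(-2t)sin(2t) + C_1e^(-2t)cos(2t) + C_2e^(-2t)sin(2t) - 2C_2e^(-2t)cos(2t)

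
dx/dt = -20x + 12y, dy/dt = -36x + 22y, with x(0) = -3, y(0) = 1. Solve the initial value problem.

x(t) = 11e^(4t) - 14e^(-2t), y(t) = 22e^(4t) - 21e^(-2t)

Coefficient matrix A = [[-20, 12], [-36, 22]].
Characteristic polynomial det(A - λI) = λ^2 - 2λ - 8 = 0.
Eigenvalues λ = 4, -2.
For λ=4: (A-λI) row 1 is [-24, 12], so an eigenvector is (1, 2).
For λ=-2: (A-λI) row 1 is [-18, 12], so an eigenvector is (2, 3).
General solution: K_1e^(4t)(1,2) + K_2e^(-2t)(2,3).
Applying x(0)=-3, y(0)=1 gives K_1=11, K_2=-7.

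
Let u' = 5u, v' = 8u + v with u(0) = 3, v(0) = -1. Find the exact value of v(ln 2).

178

A = [[5,0],[8,1]]; eigenvalues λ = 5, 1.
Eigenvectors: (1,2) for λ=5, (0,-1) for λ=1.
From the initial condition, c_1 = 3, c_2 = 7.
v(ln 2) = (3)(2^5)(2) + (7)(2^1)(-1) = 178.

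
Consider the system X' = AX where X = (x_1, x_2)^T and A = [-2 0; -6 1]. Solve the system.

x_1(t) = -K_2e^(-2t), x_2(t) = -K_1e^(t) - 2K_2e^(-2t)

Coefficient matrix A = [[-2, 0], [-6, 1]].
Characteristic polynomial det(A - λI) = λ^2 + λ - 2 = 0.
Eigenvalues λ = 1, -2.
For λ=1: (A-λI) row 1 is [-3, 0], so an eigenvector is (0, -1).
For λ=-2: (A-λI) row 2 is [-6, 3], so an eigenvector is (-1, -2).
General solution: K_1e^(t)(0,-1) + K_2e^(-2t)(-1,-2).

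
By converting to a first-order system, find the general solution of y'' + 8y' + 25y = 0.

y(t) = c_1e^(-4t)cos(3t) + c_2e^(-4t)sin(3t)

Let x_1 = y, x_2 = y'. Then x_1' = x_2 and x_2' = -25x_1 - 8x_2.
A = [[0,1],[-25,-8]]; det(A-λI) = λ^2 + 8λ + 25.
Eigenvalues λ = -4 ± 3i.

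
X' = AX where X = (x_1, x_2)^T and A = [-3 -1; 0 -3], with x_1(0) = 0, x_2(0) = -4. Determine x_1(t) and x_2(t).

Coefficient matrix A = [[-3, -1], [0, -3]].
Characteristic polynomial det(A - λI) = λ^2 + 6λ + 9 = 0.
Single eigenvalue λ = -3 with algebraic multiplicity 2.
Eigenvector v = (-1,0); generalized eigenvector w with (A-λI)w=v is (1,1).
General solution: e^(-3t)[K_1·v + K_2·(t·v + w)].
Applying x_1(0)=0, x_2(0)=-4 gives K_1=-4, K_2=-4.

x_1(t) = 4te^(-3t), x_2(t) = -4e^(-3t)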